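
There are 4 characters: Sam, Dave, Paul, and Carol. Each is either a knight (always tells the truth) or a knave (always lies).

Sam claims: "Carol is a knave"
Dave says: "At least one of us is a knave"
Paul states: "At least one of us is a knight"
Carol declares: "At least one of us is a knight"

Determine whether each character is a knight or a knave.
Sam is a knave.
Dave is a knight.
Paul is a knight.
Carol is a knight.

Verification:
- Sam (knave) says "Carol is a knave" - this is FALSE (a lie) because Carol is a knight.
- Dave (knight) says "At least one of us is a knave" - this is TRUE because Sam is a knave.
- Paul (knight) says "At least one of us is a knight" - this is TRUE because Dave, Paul, and Carol are knights.
- Carol (knight) says "At least one of us is a knight" - this is TRUE because Dave, Paul, and Carol are knights.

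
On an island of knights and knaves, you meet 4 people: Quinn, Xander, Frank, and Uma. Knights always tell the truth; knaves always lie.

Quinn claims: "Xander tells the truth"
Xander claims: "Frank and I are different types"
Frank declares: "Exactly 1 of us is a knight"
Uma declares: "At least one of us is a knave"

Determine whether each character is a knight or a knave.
Quinn is a knight.
Xander is a knight.
Frank is a knave.
Uma is a knight.

Verification:
- Quinn (knight) says "Xander tells the truth" - this is TRUE because Xander is a knight.
- Xander (knight) says "Frank and I are different types" - this is TRUE because Xander is a knight and Frank is a knave.
- Frank (knave) says "Exactly 1 of us is a knight" - this is FALSE (a lie) because there are 3 knights.
- Uma (knight) says "At least one of us is a knave" - this is TRUE because Frank is a knave.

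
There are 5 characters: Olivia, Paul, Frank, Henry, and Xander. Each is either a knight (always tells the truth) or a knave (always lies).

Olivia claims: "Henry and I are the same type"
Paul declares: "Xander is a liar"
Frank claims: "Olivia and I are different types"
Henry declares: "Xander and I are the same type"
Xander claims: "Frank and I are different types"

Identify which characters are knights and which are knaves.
Olivia is a knave.
Paul is a knave.
Frank is a knave.
Henry is a knight.
Xander is a knight.

Verification:
- Olivia (knave) says "Henry and I are the same type" - this is FALSE (a lie) because Olivia is a knave and Henry is a knight.
- Paul (knave) says "Xander is a liar" - this is FALSE (a lie) because Xander is a knight.
- Frank (knave) says "Olivia and I are different types" - this is FALSE (a lie) because Frank is a knave and Olivia is a knave.
- Henry (knight) says "Xander and I are the same type" - this is TRUE because Henry is a knight and Xander is a knight.
- Xander (knight) says "Frank and I are different types" - this is TRUE because Xander is a knight and Frank is a knave.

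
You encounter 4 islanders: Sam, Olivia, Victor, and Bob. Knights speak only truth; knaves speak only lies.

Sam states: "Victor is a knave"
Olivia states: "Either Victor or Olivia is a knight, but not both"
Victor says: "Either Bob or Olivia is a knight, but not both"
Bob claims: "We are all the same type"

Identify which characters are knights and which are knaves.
Sam is a knight.
Olivia is a knave.
Victor is a knave.
Bob is a knave.

Verification:
- Sam (knight) says "Victor is a knave" - this is TRUE because Victor is a knave.
- Olivia (knave) says "Either Victor or Olivia is a knight, but not both" - this is FALSE (a lie) because Victor is a knave and Olivia is a knave.
- Victor (knave) says "Either Bob or Olivia is a knight, but not both" - this is FALSE (a lie) because Bob is a knave and Olivia is a knave.
- Bob (knave) says "We are all the same type" - this is FALSE (a lie) because Sam is a knight and Olivia, Victor, and Bob are knaves.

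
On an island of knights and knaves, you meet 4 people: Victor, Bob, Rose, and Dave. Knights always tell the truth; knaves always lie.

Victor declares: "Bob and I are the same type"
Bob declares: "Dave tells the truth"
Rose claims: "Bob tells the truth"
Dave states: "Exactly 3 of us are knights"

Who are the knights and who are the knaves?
Victor is a knave.
Bob is a knight.
Rose is a knight.
Dave is a knight.

Verification:
- Victor (knave) says "Bob and I are the same type" - this is FALSE (a lie) because Victor is a knave and Bob is a knight.
- Bob (knight) says "Dave tells the truth" - this is TRUE because Dave is a knight.
- Rose (knight) says "Bob tells the truth" - this is TRUE because Bob is a knight.
- Dave (knight) says "Exactly 3 of us are knights" - this is TRUE because there are 3 knights.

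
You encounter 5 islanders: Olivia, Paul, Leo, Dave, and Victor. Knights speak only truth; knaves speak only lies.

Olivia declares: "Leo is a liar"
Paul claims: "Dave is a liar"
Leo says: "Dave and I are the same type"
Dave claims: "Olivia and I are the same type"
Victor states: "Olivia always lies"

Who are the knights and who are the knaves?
Olivia is a knight.
Paul is a knave.
Leo is a knave.
Dave is a knight.
Victor is a knave.

Verification:
- Olivia (knight) says "Leo is a liar" - this is TRUE because Leo is a knave.
- Paul (knave) says "Dave is a liar" - this is FALSE (a lie) because Dave is a knight.
- Leo (knave) says "Dave and I are the same type" - this is FALSE (a lie) because Leo is a knave and Dave is a knight.
- Dave (knight) says "Olivia and I are the same type" - this is TRUE because Dave is a knight and Olivia is a knight.
- Victor (knave) says "Olivia always lies" - this is FALSE (a lie) because Olivia is a knight.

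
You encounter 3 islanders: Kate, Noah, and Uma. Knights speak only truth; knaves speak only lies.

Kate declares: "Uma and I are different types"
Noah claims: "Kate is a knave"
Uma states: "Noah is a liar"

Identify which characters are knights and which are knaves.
Kate is a knave.
Noah is a knight.
Uma is a knave.

Verification:
- Kate (knave) says "Uma and I are different types" - this is FALSE (a lie) because Kate is a knave and Uma is a knave.
- Noah (knight) says "Kate is a knave" - this is TRUE because Kate is a knave.
- Uma (knave) says "Noah is a liar" - this is FALSE (a lie) because Noah is a knight.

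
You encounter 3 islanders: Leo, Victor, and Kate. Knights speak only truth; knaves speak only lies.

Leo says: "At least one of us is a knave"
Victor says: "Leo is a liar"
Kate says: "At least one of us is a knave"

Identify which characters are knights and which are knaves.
Leo is a knight.
Victor is a knave.
Kate is a knight.

Verification:
- Leo (knight) says "At least one of us is a knave" - this is TRUE because Victor is a knave.
- Victor (knave) says "Leo is a liar" - this is FALSE (a lie) because Leo is a knight.
- Kate (knight) says "At least one of us is a knave" - this is TRUE because Victor is a knave.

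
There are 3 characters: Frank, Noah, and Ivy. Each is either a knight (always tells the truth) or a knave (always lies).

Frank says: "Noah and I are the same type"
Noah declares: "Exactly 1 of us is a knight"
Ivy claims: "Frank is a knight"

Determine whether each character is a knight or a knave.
Frank is a knave.
Noah is a knight.
Ivy is a knave.

Verification:
- Frank (knave) says "Noah and I are the same type" - this is FALSE (a lie) because Frank is a knave and Noah is a knight.
- Noah (knight) says "Exactly 1 of us is a knight" - this is TRUE because there are 1 knights.
- Ivy (knave) says "Frank is a knight" - this is FALSE (a lie) because Frank is a knave.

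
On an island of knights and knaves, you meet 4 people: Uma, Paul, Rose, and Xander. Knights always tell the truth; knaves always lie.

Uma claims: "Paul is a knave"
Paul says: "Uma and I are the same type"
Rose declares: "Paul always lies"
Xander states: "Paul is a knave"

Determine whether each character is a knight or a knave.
Uma is a knight.
Paul is a knave.
Rose is a knight.
Xander is a knight.

Verification:
- Uma (knight) says "Paul is a knave" - this is TRUE because Paul is a knave.
- Paul (knave) says "Uma and I are the same type" - this is FALSE (a lie) because Paul is a knave and Uma is a knight.
- Rose (knight) says "Paul always lies" - this is TRUE because Paul is a knave.
- Xander (knight) says "Paul is a knave" - this is TRUE because Paul is a knave.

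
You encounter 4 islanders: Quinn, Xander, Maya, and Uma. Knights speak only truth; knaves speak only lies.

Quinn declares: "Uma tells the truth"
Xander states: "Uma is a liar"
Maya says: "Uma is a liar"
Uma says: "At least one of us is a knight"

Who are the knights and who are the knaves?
Quinn is a knight.
Xander is a knave.
Maya is a knave.
Uma is a knight.

Verification:
- Quinn (knight) says "Uma tells the truth" - this is TRUE because Uma is a knight.
- Xander (knave) says "Uma is a liar" - this is FALSE (a lie) because Uma is a knight.
- Maya (knave) says "Uma is a liar" - this is FALSE (a lie) because Uma is a knight.
- Uma (knight) says "At least one of us is a knight" - this is TRUE because Quinn and Uma are knights.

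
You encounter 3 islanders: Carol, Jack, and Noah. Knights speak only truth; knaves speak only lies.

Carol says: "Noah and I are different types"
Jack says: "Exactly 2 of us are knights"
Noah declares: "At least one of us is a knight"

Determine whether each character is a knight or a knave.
Carol is a knave.
Jack is a knave.
Noah is a knave.

Verification:
- Carol (knave) says "Noah and I are different types" - this is FALSE (a lie) because Carol is a knave and Noah is a knave.
- Jack (knave) says "Exactly 2 of us are knights" - this is FALSE (a lie) because there are 0 knights.
- Noah (knave) says "At least one of us is a knight" - this is FALSE (a lie) because no one is a knight.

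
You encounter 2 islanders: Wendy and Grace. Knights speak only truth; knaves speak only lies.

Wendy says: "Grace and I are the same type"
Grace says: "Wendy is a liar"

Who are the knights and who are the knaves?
Wendy is a knave.
Grace is a knight.

Verification:
- Wendy (knave) says "Grace and I are the same type" - this is FALSE (a lie) because Wendy is a knave and Grace is a knight.
- Grace (knight) says "Wendy is a liar" - this is TRUE because Wendy is a knave.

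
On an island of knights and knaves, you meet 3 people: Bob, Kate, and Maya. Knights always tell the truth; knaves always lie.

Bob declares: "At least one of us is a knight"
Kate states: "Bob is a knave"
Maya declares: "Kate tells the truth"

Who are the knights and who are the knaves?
Bob is a knight.
Kate is a knave.
Maya is a knave.

Verification:
- Bob (knight) says "At least one of us is a knight" - this is TRUE because Bob is a knight.
- Kate (knave) says "Bob is a knave" - this is FALSE (a lie) because Bob is a knight.
- Maya (knave) says "Kate tells the truth" - this is FALSE (a lie) because Kate is a knave.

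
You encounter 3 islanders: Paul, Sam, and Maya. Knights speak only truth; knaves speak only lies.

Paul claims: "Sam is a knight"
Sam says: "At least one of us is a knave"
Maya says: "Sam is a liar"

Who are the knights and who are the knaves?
Paul is a knight.
Sam is a knight.
Maya is a knave.

Verification:
- Paul (knight) says "Sam is a knight" - this is TRUE because Sam is a knight.
- Sam (knight) says "At least one of us is a knave" - this is TRUE because Maya is a knave.
- Maya (knave) says "Sam is a liar" - this is FALSE (a lie) because Sam is a knight.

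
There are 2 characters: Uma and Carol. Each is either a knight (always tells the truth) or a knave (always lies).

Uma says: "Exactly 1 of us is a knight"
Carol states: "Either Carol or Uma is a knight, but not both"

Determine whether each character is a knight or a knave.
Uma is a knave.
Carol is a knave.

Verification:
- Uma (knave) says "Exactly 1 of us is a knight" - this is FALSE (a lie) because there are 0 knights.
- Carol (knave) says "Either Carol or Uma is a knight, but not both" - this is FALSE (a lie) because Carol is a knave and Uma is a knave.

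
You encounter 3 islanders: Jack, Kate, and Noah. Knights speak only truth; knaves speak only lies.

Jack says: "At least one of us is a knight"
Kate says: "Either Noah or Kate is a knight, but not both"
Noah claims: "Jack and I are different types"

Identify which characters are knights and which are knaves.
Jack is a knave.
Kate is a knave.
Noah is a knave.

Verification:
- Jack (knave) says "At least one of us is a knight" - this is FALSE (a lie) because no one is a knight.
- Kate (knave) says "Either Noah or Kate is a knight, but not both" - this is FALSE (a lie) because Noah is a knave and Kate is a knave.
- Noah (knave) says "Jack and I are different types" - this is FALSE (a lie) because Noah is a knave and Jack is a knave.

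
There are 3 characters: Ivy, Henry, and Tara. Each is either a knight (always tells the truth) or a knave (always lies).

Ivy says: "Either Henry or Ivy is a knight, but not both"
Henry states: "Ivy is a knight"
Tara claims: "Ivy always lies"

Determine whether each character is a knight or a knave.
Ivy is a knave.
Henry is a knave.
Tara is a knight.

Verification:
- Ivy (knave) says "Either Henry or Ivy is a knight, but not both" - this is FALSE (a lie) because Henry is a knave and Ivy is a knave.
- Henry (knave) says "Ivy is a knight" - this is FALSE (a lie) because Ivy is a knave.
- Tara (knight) says "Ivy always lies" - this is TRUE because Ivy is a knave.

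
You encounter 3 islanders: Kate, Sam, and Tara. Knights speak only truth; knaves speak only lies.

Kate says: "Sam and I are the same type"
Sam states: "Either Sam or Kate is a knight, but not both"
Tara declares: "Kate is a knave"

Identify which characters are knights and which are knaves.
Kate is a knave.
Sam is a knight.
Tara is a knight.

Verification:
- Kate (knave) says "Sam and I are the same type" - this is FALSE (a lie) because Kate is a knave and Sam is a knight.
- Sam (knight) says "Either Sam or Kate is a knight, but not both" - this is TRUE because Sam is a knight and Kate is a knave.
- Tara (knight) says "Kate is a knave" - this is TRUE because Kate is a knave.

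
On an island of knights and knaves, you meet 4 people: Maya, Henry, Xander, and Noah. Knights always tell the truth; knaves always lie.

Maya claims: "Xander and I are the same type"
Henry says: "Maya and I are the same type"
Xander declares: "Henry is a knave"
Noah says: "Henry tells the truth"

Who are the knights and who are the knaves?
Maya is a knight.
Henry is a knave.
Xander is a knight.
Noah is a knave.

Verification:
- Maya (knight) says "Xander and I are the same type" - this is TRUE because Maya is a knight and Xander is a knight.
- Henry (knave) says "Maya and I are the same type" - this is FALSE (a lie) because Henry is a knave and Maya is a knight.
- Xander (knight) says "Henry is a knave" - this is TRUE because Henry is a knave.
- Noah (knave) says "Henry tells the truth" - this is FALSE (a lie) because Henry is a knave.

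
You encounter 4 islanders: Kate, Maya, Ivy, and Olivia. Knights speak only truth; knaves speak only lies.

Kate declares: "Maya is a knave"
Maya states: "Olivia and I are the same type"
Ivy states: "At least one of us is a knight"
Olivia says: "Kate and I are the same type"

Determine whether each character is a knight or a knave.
Kate is a knight.
Maya is a knave.
Ivy is a knight.
Olivia is a knight.

Verification:
- Kate (knight) says "Maya is a knave" - this is TRUE because Maya is a knave.
- Maya (knave) says "Olivia and I are the same type" - this is FALSE (a lie) because Maya is a knave and Olivia is a knight.
- Ivy (knight) says "At least one of us is a knight" - this is TRUE because Kate, Ivy, and Olivia are knights.
- Olivia (knight) says "Kate and I are the same type" - this is TRUE because Olivia is a knight and Kate is a knight.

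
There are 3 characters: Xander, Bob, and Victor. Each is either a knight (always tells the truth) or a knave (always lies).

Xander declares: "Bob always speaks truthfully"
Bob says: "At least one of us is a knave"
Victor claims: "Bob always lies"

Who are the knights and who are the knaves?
Xander is a knight.
Bob is a knight.
Victor is a knave.

Verification:
- Xander (knight) says "Bob always speaks truthfully" - this is TRUE because Bob is a knight.
- Bob (knight) says "At least one of us is a knave" - this is TRUE because Victor is a knave.
- Victor (knave) says "Bob always lies" - this is FALSE (a lie) because Bob is a knight.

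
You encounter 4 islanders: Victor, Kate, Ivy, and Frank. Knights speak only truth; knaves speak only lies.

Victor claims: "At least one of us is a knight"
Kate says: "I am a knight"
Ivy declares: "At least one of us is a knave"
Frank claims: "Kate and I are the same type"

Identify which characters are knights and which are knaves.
Victor is a knight.
Kate is a knight.
Ivy is a knight.
Frank is a knave.

Verification:
- Victor (knight) says "At least one of us is a knight" - this is TRUE because Victor, Kate, and Ivy are knights.
- Kate (knight) says "I am a knight" - this is TRUE because Kate is a knight.
- Ivy (knight) says "At least one of us is a knave" - this is TRUE because Frank is a knave.
- Frank (knave) says "Kate and I are the same type" - this is FALSE (a lie) because Frank is a knave and Kate is a knight.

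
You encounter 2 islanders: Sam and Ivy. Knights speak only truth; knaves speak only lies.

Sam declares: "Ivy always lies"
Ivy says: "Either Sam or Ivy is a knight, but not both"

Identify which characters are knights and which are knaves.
Sam is a knave.
Ivy is a knight.

Verification:
- Sam (knave) says "Ivy always lies" - this is FALSE (a lie) because Ivy is a knight.
- Ivy (knight) says "Either Sam or Ivy is a knight, but not both" - this is TRUE because Sam is a knave and Ivy is a knight.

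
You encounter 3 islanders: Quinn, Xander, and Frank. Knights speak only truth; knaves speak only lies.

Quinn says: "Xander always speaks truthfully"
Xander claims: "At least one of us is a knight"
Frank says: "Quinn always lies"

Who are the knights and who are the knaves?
Quinn is a knight.
Xander is a knight.
Frank is a knave.

Verification:
- Quinn (knight) says "Xander always speaks truthfully" - this is TRUE because Xander is a knight.
- Xander (knight) says "At least one of us is a knight" - this is TRUE because Quinn and Xander are knights.
- Frank (knave) says "Quinn always lies" - this is FALSE (a lie) because Quinn is a knight.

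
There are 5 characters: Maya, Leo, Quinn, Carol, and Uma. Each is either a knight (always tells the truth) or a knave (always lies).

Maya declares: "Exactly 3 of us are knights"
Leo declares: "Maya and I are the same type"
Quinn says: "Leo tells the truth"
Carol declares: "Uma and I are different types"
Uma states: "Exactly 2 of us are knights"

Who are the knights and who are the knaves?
Maya is a knight.
Leo is a knight.
Quinn is a knight.
Carol is a knave.
Uma is a knave.

Verification:
- Maya (knight) says "Exactly 3 of us are knights" - this is TRUE because there are 3 knights.
- Leo (knight) says "Maya and I are the same type" - this is TRUE because Leo is a knight and Maya is a knight.
- Quinn (knight) says "Leo tells the truth" - this is TRUE because Leo is a knight.
- Carol (knave) says "Uma and I are different types" - this is FALSE (a lie) because Carol is a knave and Uma is a knave.
- Uma (knave) says "Exactly 2 of us are knights" - this is FALSE (a lie) because there are 3 knights.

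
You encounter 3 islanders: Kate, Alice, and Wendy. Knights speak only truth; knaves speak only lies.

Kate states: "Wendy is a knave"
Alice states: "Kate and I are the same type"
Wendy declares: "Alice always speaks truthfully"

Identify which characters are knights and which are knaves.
Kate is a knight.
Alice is a knave.
Wendy is a knave.

Verification:
- Kate (knight) says "Wendy is a knave" - this is TRUE because Wendy is a knave.
- Alice (knave) says "Kate and I are the same type" - this is FALSE (a lie) because Alice is a knave and Kate is a knight.
- Wendy (knave) says "Alice always speaks truthfully" - this is FALSE (a lie) because Alice is a knave.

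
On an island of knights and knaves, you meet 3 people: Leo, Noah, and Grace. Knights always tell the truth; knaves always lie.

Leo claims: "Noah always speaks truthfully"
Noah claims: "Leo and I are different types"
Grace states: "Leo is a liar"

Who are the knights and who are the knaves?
Leo is a knave.
Noah is a knave.
Grace is a knight.

Verification:
- Leo (knave) says "Noah always speaks truthfully" - this is FALSE (a lie) because Noah is a knave.
- Noah (knave) says "Leo and I are different types" - this is FALSE (a lie) because Noah is a knave and Leo is a knave.
- Grace (knight) says "Leo is a liar" - this is TRUE because Leo is a knave.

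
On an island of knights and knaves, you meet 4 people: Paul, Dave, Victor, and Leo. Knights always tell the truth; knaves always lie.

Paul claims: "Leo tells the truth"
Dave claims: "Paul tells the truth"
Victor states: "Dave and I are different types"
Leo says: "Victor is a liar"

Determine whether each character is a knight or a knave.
Paul is a knave.
Dave is a knave.
Victor is a knight.
Leo is a knave.

Verification:
- Paul (knave) says "Leo tells the truth" - this is FALSE (a lie) because Leo is a knave.
- Dave (knave) says "Paul tells the truth" - this is FALSE (a lie) because Paul is a knave.
- Victor (knight) says "Dave and I are different types" - this is TRUE because Victor is a knight and Dave is a knave.
- Leo (knave) says "Victor is a liar" - this is FALSE (a lie) because Victor is a knight.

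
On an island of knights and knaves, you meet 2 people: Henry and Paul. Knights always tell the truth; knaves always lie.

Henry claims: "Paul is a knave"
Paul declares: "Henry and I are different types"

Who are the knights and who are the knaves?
Henry is a knave.
Paul is a knight.

Verification:
- Henry (knave) says "Paul is a knave" - this is FALSE (a lie) because Paul is a knight.
- Paul (knight) says "Henry and I are different types" - this is TRUE because Paul is a knight and Henry is a knave.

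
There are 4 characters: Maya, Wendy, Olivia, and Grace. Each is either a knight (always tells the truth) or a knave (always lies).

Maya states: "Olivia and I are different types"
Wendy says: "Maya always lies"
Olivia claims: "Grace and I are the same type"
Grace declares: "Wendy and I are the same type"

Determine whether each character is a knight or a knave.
Maya is a knave.
Wendy is a knight.
Olivia is a knave.
Grace is a knight.

Verification:
- Maya (knave) says "Olivia and I are different types" - this is FALSE (a lie) because Maya is a knave and Olivia is a knave.
- Wendy (knight) says "Maya always lies" - this is TRUE because Maya is a knave.
- Olivia (knave) says "Grace and I are the same type" - this is FALSE (a lie) because Olivia is a knave and Grace is a knight.
- Grace (knight) says "Wendy and I are the same type" - this is TRUE because Grace is a knight and Wendy is a knight.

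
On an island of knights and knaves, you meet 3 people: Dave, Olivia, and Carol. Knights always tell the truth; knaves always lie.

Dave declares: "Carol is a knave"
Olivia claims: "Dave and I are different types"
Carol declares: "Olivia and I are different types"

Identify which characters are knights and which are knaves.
Dave is a knave.
Olivia is a knave.
Carol is a knight.

Verification:
- Dave (knave) says "Carol is a knave" - this is FALSE (a lie) because Carol is a knight.
- Olivia (knave) says "Dave and I are different types" - this is FALSE (a lie) because Olivia is a knave and Dave is a knave.
- Carol (knight) says "Olivia and I are different types" - this is TRUE because Carol is a knight and Olivia is a knave.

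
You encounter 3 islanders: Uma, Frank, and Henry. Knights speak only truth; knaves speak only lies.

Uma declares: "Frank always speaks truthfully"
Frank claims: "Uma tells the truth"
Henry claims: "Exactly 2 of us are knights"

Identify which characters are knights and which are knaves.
Uma is a knave.
Frank is a knave.
Henry is a knave.

Verification:
- Uma (knave) says "Frank always speaks truthfully" - this is FALSE (a lie) because Frank is a knave.
- Frank (knave) says "Uma tells the truth" - this is FALSE (a lie) because Uma is a knave.
- Henry (knave) says "Exactly 2 of us are knights" - this is FALSE (a lie) because there are 0 knights.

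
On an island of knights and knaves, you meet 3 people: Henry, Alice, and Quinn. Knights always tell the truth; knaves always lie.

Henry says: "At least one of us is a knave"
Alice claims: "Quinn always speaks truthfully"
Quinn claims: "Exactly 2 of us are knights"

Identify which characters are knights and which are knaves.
Henry is a knight.
Alice is a knave.
Quinn is a knave.

Verification:
- Henry (knight) says "At least one of us is a knave" - this is TRUE because Alice and Quinn are knaves.
- Alice (knave) says "Quinn always speaks truthfully" - this is FALSE (a lie) because Quinn is a knave.
- Quinn (knave) says "Exactly 2 of us are knights" - this is FALSE (a lie) because there are 1 knights.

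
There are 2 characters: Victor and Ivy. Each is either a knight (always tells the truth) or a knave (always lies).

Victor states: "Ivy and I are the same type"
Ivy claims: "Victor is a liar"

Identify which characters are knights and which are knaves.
Victor is a knave.
Ivy is a knight.

Verification:
- Victor (knave) says "Ivy and I are the same type" - this is FALSE (a lie) because Victor is a knave and Ivy is a knight.
- Ivy (knight) says "Victor is a liar" - this is TRUE because Victor is a knave.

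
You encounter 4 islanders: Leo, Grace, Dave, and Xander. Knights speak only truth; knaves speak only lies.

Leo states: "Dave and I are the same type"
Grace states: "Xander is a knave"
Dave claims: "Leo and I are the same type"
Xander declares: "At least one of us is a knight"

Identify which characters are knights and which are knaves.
Leo is a knight.
Grace is a knave.
Dave is a knight.
Xander is a knight.

Verification:
- Leo (knight) says "Dave and I are the same type" - this is TRUE because Leo is a knight and Dave is a knight.
- Grace (knave) says "Xander is a knave" - this is FALSE (a lie) because Xander is a knight.
- Dave (knight) says "Leo and I are the same type" - this is TRUE because Dave is a knight and Leo is a knight.
- Xander (knight) says "At least one of us is a knight" - this is TRUE because Leo, Dave, and Xander are knights.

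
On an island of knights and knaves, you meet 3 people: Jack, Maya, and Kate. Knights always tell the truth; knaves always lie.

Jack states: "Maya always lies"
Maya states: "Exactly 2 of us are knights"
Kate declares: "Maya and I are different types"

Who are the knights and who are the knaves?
Jack is a knight.
Maya is a knave.
Kate is a knave.

Verification:
- Jack (knight) says "Maya always lies" - this is TRUE because Maya is a knave.
- Maya (knave) says "Exactly 2 of us are knights" - this is FALSE (a lie) because there are 1 knights.
- Kate (knave) says "Maya and I are different types" - this is FALSE (a lie) because Kate is a knave and Maya is a knave.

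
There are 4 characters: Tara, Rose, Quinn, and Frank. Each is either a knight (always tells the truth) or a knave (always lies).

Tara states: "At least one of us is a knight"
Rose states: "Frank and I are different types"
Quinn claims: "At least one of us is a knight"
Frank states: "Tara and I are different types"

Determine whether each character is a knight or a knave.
Tara is a knave.
Rose is a knave.
Quinn is a knave.
Frank is a knave.

Verification:
- Tara (knave) says "At least one of us is a knight" - this is FALSE (a lie) because no one is a knight.
- Rose (knave) says "Frank and I are different types" - this is FALSE (a lie) because Rose is a knave and Frank is a knave.
- Quinn (knave) says "At least one of us is a knight" - this is FALSE (a lie) because no one is a knight.
- Frank (knave) says "Tara and I are different types" - this is FALSE (a lie) because Frank is a knave and Tara is a knave.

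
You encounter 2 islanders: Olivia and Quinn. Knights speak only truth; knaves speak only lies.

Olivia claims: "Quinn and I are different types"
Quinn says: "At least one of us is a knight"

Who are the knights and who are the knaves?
Olivia is a knave.
Quinn is a knave.

Verification:
- Olivia (knave) says "Quinn and I are different types" - this is FALSE (a lie) because Olivia is a knave and Quinn is a knave.
- Quinn (knave) says "At least one of us is a knight" - this is FALSE (a lie) because no one is a knight.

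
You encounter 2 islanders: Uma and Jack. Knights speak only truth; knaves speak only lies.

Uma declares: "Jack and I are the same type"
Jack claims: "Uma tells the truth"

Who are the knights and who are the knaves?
Uma is a knight.
Jack is a knight.

Verification:
- Uma (knight) says "Jack and I are the same type" - this is TRUE because Uma is a knight and Jack is a knight.
- Jack (knight) says "Uma tells the truth" - this is TRUE because Uma is a knight.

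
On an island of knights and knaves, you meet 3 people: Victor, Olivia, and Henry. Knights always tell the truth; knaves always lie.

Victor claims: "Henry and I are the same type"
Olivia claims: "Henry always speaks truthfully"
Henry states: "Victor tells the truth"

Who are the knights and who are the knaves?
Victor is a knight.
Olivia is a knight.
Henry is a knight.

Verification:
- Victor (knight) says "Henry and I are the same type" - this is TRUE because Victor is a knight and Henry is a knight.
- Olivia (knight) says "Henry always speaks truthfully" - this is TRUE because Henry is a knight.
- Henry (knight) says "Victor tells the truth" - this is TRUE because Victor is a knight.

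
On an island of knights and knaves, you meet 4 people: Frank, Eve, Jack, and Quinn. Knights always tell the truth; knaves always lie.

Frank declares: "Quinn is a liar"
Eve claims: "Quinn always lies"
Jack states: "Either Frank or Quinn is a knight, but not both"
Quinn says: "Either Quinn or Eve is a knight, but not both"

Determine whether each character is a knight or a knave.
Frank is a knave.
Eve is a knave.
Jack is a knight.
Quinn is a knight.

Verification:
- Frank (knave) says "Quinn is a liar" - this is FALSE (a lie) because Quinn is a knight.
- Eve (knave) says "Quinn always lies" - this is FALSE (a lie) because Quinn is a knight.
- Jack (knight) says "Either Frank or Quinn is a knight, but not both" - this is TRUE because Frank is a knave and Quinn is a knight.
- Quinn (knight) says "Either Quinn or Eve is a knight, but not both" - this is TRUE because Quinn is a knight and Eve is a knave.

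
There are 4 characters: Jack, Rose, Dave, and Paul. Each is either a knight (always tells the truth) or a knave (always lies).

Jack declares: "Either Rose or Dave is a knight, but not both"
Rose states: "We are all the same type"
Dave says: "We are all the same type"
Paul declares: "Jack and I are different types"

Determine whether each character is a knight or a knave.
Jack is a knave.
Rose is a knave.
Dave is a knave.
Paul is a knight.

Verification:
- Jack (knave) says "Either Rose or Dave is a knight, but not both" - this is FALSE (a lie) because Rose is a knave and Dave is a knave.
- Rose (knave) says "We are all the same type" - this is FALSE (a lie) because Paul is a knight and Jack, Rose, and Dave are knaves.
- Dave (knave) says "We are all the same type" - this is FALSE (a lie) because Paul is a knight and Jack, Rose, and Dave are knaves.
- Paul (knight) says "Jack and I are different types" - this is TRUE because Paul is a knight and Jack is a knave.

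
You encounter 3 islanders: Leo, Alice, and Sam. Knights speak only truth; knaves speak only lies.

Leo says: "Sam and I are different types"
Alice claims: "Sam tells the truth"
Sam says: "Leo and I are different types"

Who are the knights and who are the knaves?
Leo is a knave.
Alice is a knave.
Sam is a knave.

Verification:
- Leo (knave) says "Sam and I are different types" - this is FALSE (a lie) because Leo is a knave and Sam is a knave.
- Alice (knave) says "Sam tells the truth" - this is FALSE (a lie) because Sam is a knave.
- Sam (knave) says "Leo and I are different types" - this is FALSE (a lie) because Sam is a knave and Leo is a knave.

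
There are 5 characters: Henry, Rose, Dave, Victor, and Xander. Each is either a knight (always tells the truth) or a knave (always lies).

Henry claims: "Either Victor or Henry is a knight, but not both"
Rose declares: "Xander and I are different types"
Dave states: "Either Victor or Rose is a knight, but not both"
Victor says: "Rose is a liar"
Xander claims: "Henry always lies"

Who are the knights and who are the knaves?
Henry is a knight.
Rose is a knight.
Dave is a knight.
Victor is a knave.
Xander is a knave.

Verification:
- Henry (knight) says "Either Victor or Henry is a knight, but not both" - this is TRUE because Victor is a knave and Henry is a knight.
- Rose (knight) says "Xander and I are different types" - this is TRUE because Rose is a knight and Xander is a knave.
- Dave (knight) says "Either Victor or Rose is a knight, but not both" - this is TRUE because Victor is a knave and Rose is a knight.
- Victor (knave) says "Rose is a liar" - this is FALSE (a lie) because Rose is a knight.
- Xander (knave) says "Henry always lies" - this is FALSE (a lie) because Henry is a knight.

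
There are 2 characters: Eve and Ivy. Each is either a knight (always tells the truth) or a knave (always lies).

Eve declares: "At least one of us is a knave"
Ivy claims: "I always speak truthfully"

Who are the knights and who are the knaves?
Eve is a knight.
Ivy is a knave.

Verification:
- Eve (knight) says "At least one of us is a knave" - this is TRUE because Ivy is a knave.
- Ivy (knave) says "I always speak truthfully" - this is FALSE (a lie) because Ivy is a knave.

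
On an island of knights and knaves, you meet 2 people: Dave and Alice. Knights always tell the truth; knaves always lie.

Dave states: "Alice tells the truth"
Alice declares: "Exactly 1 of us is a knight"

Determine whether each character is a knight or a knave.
Dave is a knave.
Alice is a knave.

Verification:
- Dave (knave) says "Alice tells the truth" - this is FALSE (a lie) because Alice is a knave.
- Alice (knave) says "Exactly 1 of us is a knight" - this is FALSE (a lie) because there are 0 knights.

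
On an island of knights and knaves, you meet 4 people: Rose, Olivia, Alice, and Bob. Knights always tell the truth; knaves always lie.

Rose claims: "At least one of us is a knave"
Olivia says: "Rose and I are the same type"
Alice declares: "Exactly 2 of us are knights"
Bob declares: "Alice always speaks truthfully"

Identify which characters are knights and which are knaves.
Rose is a knight.
Olivia is a knave.
Alice is a knave.
Bob is a knave.

Verification:
- Rose (knight) says "At least one of us is a knave" - this is TRUE because Olivia, Alice, and Bob are knaves.
- Olivia (knave) says "Rose and I are the same type" - this is FALSE (a lie) because Olivia is a knave and Rose is a knight.
- Alice (knave) says "Exactly 2 of us are knights" - this is FALSE (a lie) because there are 1 knights.
- Bob (knave) says "Alice always speaks truthfully" - this is FALSE (a lie) because Alice is a knave.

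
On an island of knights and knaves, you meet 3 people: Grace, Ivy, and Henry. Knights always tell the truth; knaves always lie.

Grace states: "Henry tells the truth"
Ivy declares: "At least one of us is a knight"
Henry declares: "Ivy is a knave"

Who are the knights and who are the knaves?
Grace is a knave.
Ivy is a knight.
Henry is a knave.

Verification:
- Grace (knave) says "Henry tells the truth" - this is FALSE (a lie) because Henry is a knave.
- Ivy (knight) says "At least one of us is a knight" - this is TRUE because Ivy is a knight.
- Henry (knave) says "Ivy is a knave" - this is FALSE (a lie) because Ivy is a knight.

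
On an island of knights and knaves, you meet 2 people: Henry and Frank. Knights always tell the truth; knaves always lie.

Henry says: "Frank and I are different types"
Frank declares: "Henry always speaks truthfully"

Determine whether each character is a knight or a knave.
Henry is a knave.
Frank is a knave.

Verification:
- Henry (knave) says "Frank and I are different types" - this is FALSE (a lie) because Henry is a knave and Frank is a knave.
- Frank (knave) says "Henry always speaks truthfully" - this is FALSE (a lie) because Henry is a knave.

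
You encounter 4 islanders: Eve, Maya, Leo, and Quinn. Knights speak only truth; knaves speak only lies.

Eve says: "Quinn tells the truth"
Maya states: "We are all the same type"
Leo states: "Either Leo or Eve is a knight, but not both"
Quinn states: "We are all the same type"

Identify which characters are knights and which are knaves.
Eve is a knave.
Maya is a knave.
Leo is a knight.
Quinn is a knave.

Verification:
- Eve (knave) says "Quinn tells the truth" - this is FALSE (a lie) because Quinn is a knave.
- Maya (knave) says "We are all the same type" - this is FALSE (a lie) because Leo is a knight and Eve, Maya, and Quinn are knaves.
- Leo (knight) says "Either Leo or Eve is a knight, but not both" - this is TRUE because Leo is a knight and Eve is a knave.
- Quinn (knave) says "We are all the same type" - this is FALSE (a lie) because Leo is a knight and Eve, Maya, and Quinn are knaves.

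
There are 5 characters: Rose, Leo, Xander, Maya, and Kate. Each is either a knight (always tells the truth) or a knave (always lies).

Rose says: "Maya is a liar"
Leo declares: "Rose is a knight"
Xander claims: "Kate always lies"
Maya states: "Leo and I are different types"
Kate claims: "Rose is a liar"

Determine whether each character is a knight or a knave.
Rose is a knave.
Leo is a knave.
Xander is a knave.
Maya is a knight.
Kate is a knight.

Verification:
- Rose (knave) says "Maya is a liar" - this is FALSE (a lie) because Maya is a knight.
- Leo (knave) says "Rose is a knight" - this is FALSE (a lie) because Rose is a knave.
- Xander (knave) says "Kate always lies" - this is FALSE (a lie) because Kate is a knight.
- Maya (knight) says "Leo and I are different types" - this is TRUE because Maya is a knight and Leo is a knave.
- Kate (knight) says "Rose is a liar" - this is TRUE because Rose is a knave.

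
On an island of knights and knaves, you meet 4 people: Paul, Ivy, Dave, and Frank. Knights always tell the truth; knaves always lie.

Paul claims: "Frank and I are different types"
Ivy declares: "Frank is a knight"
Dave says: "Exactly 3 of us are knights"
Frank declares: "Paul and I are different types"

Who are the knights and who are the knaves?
Paul is a knave.
Ivy is a knave.
Dave is a knave.
Frank is a knave.

Verification:
- Paul (knave) says "Frank and I are different types" - this is FALSE (a lie) because Paul is a knave and Frank is a knave.
- Ivy (knave) says "Frank is a knight" - this is FALSE (a lie) because Frank is a knave.
- Dave (knave) says "Exactly 3 of us are knights" - this is FALSE (a lie) because there are 0 knights.
- Frank (knave) says "Paul and I are different types" - this is FALSE (a lie) because Frank is a knave and Paul is a knave.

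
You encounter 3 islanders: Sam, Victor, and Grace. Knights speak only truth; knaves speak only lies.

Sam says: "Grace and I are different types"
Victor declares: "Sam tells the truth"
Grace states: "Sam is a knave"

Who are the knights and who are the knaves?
Sam is a knight.
Victor is a knight.
Grace is a knave.

Verification:
- Sam (knight) says "Grace and I are different types" - this is TRUE because Sam is a knight and Grace is a knave.
- Victor (knight) says "Sam tells the truth" - this is TRUE because Sam is a knight.
- Grace (knave) says "Sam is a knave" - this is FALSE (a lie) because Sam is a knight.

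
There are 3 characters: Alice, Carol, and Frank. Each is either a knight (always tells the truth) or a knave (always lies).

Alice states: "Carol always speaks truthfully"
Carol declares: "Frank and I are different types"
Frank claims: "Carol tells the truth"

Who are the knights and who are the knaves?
Alice is a knave.
Carol is a knave.
Frank is a knave.

Verification:
- Alice (knave) says "Carol always speaks truthfully" - this is FALSE (a lie) because Carol is a knave.
- Carol (knave) says "Frank and I are different types" - this is FALSE (a lie) because Carol is a knave and Frank is a knave.
- Frank (knave) says "Carol tells the truth" - this is FALSE (a lie) because Carol is a knave.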